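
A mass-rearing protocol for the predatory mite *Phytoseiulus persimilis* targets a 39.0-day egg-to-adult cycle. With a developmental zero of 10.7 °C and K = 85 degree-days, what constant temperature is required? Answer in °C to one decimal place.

Required daily accumulation = 85 / 39.0 = 2.179 DD/day.
T = T_base + 2.179 = 10.7 + 2.179 = 12.879 ≈ 12.9 °C.

12.9 °C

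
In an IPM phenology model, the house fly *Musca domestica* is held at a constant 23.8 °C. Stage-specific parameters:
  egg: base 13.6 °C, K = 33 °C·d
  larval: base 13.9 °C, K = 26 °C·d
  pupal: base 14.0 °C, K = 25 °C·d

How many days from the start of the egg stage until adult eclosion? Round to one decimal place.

egg: 33 / (23.8 − 13.6) = 33 / 10.2 = 3.235 d.
larval: 26 / (23.8 − 13.9) = 26 / 9.9 = 2.626 d.
pupal: 25 / (23.8 − 14.0) = 25 / 9.8 = 2.551 d.
Sum = 8.413 ≈ 8.4 days.

8.4 days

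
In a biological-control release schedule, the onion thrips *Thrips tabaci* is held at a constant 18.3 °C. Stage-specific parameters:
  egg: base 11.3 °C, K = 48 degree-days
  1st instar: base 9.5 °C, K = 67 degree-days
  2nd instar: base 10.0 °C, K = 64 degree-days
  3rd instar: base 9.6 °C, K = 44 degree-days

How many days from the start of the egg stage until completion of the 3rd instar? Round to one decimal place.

egg: 48 / (18.3 − 11.3) = 48 / 7.0 = 6.857 d.
1st instar: 67 / (18.3 − 9.5) = 67 / 8.8 = 7.614 d.
2nd instar: 64 / (18.3 − 10.0) = 64 / 8.3 = 7.711 d.
3rd instar: 44 / (18.3 − 9.6) = 44 / 8.7 = 5.057 d.
Sum = 27.239 ≈ 27.2 days.

27.2 days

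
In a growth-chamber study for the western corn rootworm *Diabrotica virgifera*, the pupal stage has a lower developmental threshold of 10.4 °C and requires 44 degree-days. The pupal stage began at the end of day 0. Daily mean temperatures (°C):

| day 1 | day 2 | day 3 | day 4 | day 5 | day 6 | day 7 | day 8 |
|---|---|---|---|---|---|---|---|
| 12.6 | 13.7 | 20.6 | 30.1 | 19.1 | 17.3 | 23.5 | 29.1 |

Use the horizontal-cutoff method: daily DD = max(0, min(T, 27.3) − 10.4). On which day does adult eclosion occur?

day 6

Daily DD above 10.4 °C (capped at 16.9): 2.2, 3.3, 10.2, 16.9, 8.7, 6.9, 13.1, 16.9.
Cumulative: 2.2, 5.5, 15.7, 32.6, 41.3, 48.2, 61.3, 78.2.
The total first reaches 44 DD on day 6.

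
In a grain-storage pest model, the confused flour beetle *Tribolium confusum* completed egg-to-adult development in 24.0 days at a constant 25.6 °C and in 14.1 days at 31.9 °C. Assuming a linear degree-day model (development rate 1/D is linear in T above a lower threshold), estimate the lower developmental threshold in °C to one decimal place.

16.6 °C

Under the model K = D·(T − T_b), so D₁·(T₁ − T_b) = D₂·(T₂ − T_b).
24.0·(25.6 − T_b) = 14.1·(31.9 − T_b)
T_b = (24.0·25.6 − 14.1·31.9) / (24.0 − 14.1) = 164.61 / 9.9 = 16.627 °C ≈ 16.6 °C.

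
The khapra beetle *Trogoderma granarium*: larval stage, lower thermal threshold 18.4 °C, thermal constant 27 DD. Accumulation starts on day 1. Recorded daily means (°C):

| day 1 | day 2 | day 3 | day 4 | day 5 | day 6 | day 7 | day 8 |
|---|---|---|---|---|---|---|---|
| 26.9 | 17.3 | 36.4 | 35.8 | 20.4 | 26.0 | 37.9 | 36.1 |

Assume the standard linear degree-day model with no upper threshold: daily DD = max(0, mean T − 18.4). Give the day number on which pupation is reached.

Daily DD above 18.4 °C: 8.5, 0.0, 18.0, 17.4, 2.0, 7.6, 19.5, 17.7.
Cumulative: 8.5, 8.5, 26.5, 43.9, 45.9, 53.5, 73.0, 90.7.
The total first reaches 27 DD on day 4.

day 4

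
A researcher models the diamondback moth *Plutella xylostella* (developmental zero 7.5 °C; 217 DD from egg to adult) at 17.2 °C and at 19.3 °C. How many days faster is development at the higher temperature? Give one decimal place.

At 17.2 °C: 217 / (17.2 − 7.5) = 217 / 9.7 = 22.371 d.
At 19.3 °C: 217 / (19.3 − 7.5) = 217 / 11.8 = 18.390 d.
Difference = |22.371 − 18.390| = 3.981 ≈ 4.0 days.

4.0 days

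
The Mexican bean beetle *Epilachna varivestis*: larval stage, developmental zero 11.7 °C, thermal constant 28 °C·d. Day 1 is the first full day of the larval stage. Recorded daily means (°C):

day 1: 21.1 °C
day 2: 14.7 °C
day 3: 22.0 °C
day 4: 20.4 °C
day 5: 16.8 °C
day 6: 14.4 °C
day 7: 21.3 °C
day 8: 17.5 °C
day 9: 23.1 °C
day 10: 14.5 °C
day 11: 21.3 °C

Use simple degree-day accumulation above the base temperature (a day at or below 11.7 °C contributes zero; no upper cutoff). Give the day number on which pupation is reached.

day 4

Daily DD above 11.7 °C: 9.4, 3.0, 10.3, 8.7, 5.1, 2.7, 9.6, 5.8, 11.4, 2.8, 9.6.
Cumulative: 9.4, 12.4, 22.7, 31.4, 36.5, 39.2, 48.8, 54.6, 66.0, 68.8, 78.4.
The total first reaches 28 DD on day 4.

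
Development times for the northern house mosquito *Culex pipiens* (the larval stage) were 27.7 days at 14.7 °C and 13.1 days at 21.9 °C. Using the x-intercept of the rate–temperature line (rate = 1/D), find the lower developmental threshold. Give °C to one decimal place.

Under the model K = D·(T − T_b), so D₁·(T₁ − T_b) = D₂·(T₂ − T_b).
27.7·(14.7 − T_b) = 13.1·(21.9 − T_b)
T_b = (27.7·14.7 − 13.1·21.9) / (27.7 − 13.1) = 120.30 / 14.6 = 8.240 °C ≈ 8.2 °C.

8.2 °C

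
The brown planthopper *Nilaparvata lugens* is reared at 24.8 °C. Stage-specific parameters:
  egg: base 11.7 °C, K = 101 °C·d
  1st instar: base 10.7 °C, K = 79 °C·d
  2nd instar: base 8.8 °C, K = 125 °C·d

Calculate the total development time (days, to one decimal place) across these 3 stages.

21.1 days

egg: 101 / (24.8 − 11.7) = 101 / 13.1 = 7.710 d.
1st instar: 79 / (24.8 − 10.7) = 79 / 14.1 = 5.603 d.
2nd instar: 125 / (24.8 − 8.8) = 125 / 16.0 = 7.812 d.
Sum = 21.125 ≈ 21.1 days.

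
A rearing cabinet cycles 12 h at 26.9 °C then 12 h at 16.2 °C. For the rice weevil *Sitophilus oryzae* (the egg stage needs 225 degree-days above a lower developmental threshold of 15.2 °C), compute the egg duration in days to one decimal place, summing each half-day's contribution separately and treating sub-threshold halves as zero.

Day half: max(0, 26.9 − 15.2) × 0.5 = 11.7 × 0.5 = 5.85 DD.
Night half: max(0, 16.2 − 15.2) × 0.5 = 1.0 × 0.5 = 0.50 DD.
Per 24 h: 6.35 DD/day.
Duration = 225 / 6.35 = 35.433 ≈ 35.4 days.

35.4 days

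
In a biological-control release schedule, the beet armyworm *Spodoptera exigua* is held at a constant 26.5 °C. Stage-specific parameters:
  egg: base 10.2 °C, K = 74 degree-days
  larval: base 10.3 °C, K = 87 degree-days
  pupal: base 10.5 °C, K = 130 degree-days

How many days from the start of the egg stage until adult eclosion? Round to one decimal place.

18.0 days

egg: 74 / (26.5 − 10.2) = 74 / 16.3 = 4.540 d.
larval: 87 / (26.5 − 10.3) = 87 / 16.2 = 5.370 d.
pupal: 130 / (26.5 − 10.5) = 130 / 16.0 = 8.125 d.
Sum = 18.035 ≈ 18.0 days.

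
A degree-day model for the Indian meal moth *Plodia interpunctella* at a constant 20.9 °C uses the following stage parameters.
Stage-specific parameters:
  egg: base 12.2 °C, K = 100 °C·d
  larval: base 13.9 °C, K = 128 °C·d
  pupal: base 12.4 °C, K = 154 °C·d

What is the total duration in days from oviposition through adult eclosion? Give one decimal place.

47.9 days

egg: 100 / (20.9 − 12.2) = 100 / 8.7 = 11.494 d.
larval: 128 / (20.9 − 13.9) = 128 / 7.0 = 18.286 d.
pupal: 154 / (20.9 − 12.4) = 154 / 8.5 = 18.118 d.
Sum = 47.898 ≈ 47.9 days.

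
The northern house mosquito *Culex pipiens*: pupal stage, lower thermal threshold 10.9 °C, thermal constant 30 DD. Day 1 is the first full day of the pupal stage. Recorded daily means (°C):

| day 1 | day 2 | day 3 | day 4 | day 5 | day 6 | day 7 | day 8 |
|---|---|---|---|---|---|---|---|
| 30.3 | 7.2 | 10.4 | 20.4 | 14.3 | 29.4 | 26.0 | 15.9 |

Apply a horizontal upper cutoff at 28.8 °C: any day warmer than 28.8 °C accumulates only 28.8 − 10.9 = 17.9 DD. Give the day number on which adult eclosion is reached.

day 5

Daily DD above 10.9 °C (capped at 17.9): 17.9, 0.0, 0.0, 9.5, 3.4, 17.9, 15.1, 5.0.
Cumulative: 17.9, 17.9, 17.9, 27.4, 30.8, 48.7, 63.8, 68.8.
The total first reaches 30 DD on day 5.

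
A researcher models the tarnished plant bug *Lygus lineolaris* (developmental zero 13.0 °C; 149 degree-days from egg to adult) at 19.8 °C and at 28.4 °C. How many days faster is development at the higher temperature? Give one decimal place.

At 19.8 °C: 149 / (19.8 − 13.0) = 149 / 6.8 = 21.912 d.
At 28.4 °C: 149 / (28.4 − 13.0) = 149 / 15.4 = 9.675 d.
Difference = |21.912 − 9.675| = 12.236 ≈ 12.2 days.

12.2 days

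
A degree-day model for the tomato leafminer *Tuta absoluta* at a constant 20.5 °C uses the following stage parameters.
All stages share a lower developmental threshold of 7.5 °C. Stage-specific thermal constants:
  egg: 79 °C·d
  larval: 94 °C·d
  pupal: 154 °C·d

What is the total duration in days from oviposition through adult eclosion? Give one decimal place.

Daily accumulation at 20.5 °C = 20.5 − 7.5 = 13.0 DD/day.
Total K = 79 + 94 + 154 = 327 DD.
Total duration = 327 / 13.0 = 25.154 ≈ 25.2 days.

25.2 days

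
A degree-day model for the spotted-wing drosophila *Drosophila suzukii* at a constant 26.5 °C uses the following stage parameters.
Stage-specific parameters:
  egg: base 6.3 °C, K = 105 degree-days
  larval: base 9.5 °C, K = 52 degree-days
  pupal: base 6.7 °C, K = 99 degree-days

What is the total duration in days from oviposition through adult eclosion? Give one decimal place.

13.3 days

egg: 105 / (26.5 − 6.3) = 105 / 20.2 = 5.198 d.
larval: 52 / (26.5 − 9.5) = 52 / 17.0 = 3.059 d.
pupal: 99 / (26.5 − 6.7) = 99 / 19.8 = 5.000 d.
Sum = 13.257 ≈ 13.3 days.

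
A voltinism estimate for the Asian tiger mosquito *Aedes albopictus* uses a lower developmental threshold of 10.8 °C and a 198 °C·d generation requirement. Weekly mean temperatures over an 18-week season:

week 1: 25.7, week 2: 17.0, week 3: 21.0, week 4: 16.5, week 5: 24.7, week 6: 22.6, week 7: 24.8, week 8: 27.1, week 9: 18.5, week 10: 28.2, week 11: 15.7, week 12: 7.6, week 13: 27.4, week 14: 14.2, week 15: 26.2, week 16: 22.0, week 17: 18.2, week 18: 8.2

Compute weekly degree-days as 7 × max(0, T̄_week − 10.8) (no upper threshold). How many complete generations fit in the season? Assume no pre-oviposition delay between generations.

Weekly DD (7 × max(0, T̄ − 10.8)): 104.3, 43.4, 71.4, 39.9, 97.3, 82.6, 98.0, 114.1, 53.9, 121.8, 34.3, 0.0, 116.2, 23.8, 107.8, 78.4, 51.8, 0.0.
Season total = 1239.0 DD.
Complete generations = ⌊1239.0 / 198⌋ = 6.

6 generations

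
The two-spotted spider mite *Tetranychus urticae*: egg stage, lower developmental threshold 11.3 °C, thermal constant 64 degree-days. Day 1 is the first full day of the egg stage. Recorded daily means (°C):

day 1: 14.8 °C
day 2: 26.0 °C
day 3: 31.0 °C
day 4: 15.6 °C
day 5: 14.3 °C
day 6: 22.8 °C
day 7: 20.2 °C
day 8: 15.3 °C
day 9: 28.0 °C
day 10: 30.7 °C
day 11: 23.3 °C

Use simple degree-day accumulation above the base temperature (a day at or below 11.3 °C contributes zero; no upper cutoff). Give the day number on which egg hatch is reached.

day 7

Daily DD above 11.3 °C: 3.5, 14.7, 19.7, 4.3, 3.0, 11.5, 8.9, 4.0, 16.7, 19.4, 12.0.
Cumulative: 3.5, 18.2, 37.9, 42.2, 45.2, 56.7, 65.6, 69.6, 86.3, 105.7, 117.7.
The total first reaches 64 DD on day 7.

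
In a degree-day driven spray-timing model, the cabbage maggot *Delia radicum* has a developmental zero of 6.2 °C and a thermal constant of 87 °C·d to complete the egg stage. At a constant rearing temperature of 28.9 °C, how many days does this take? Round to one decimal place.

Daily accumulation = 28.9 − 6.2 = 22.7 DD/day.
Duration = 87 / 22.7 = 3.833 ≈ 3.8 days.

3.8 days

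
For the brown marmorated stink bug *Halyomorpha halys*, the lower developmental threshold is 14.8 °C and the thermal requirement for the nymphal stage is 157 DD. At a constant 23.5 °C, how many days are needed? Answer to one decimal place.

18.0 days

Daily accumulation = 23.5 − 14.8 = 8.7 DD/day.
Duration = 157 / 8.7 = 18.046 ≈ 18.0 days.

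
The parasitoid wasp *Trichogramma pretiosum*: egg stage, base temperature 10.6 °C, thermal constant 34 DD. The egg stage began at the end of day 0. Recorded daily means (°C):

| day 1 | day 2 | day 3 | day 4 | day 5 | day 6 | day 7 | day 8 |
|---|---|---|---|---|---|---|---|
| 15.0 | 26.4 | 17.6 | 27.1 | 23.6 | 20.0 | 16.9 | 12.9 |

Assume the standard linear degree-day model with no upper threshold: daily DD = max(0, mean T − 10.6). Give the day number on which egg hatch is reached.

day 4

Daily DD above 10.6 °C: 4.4, 15.8, 7.0, 16.5, 13.0, 9.4, 6.3, 2.3.
Cumulative: 4.4, 20.2, 27.2, 43.7, 56.7, 66.1, 72.4, 74.7.
The total first reaches 34 DD on day 4.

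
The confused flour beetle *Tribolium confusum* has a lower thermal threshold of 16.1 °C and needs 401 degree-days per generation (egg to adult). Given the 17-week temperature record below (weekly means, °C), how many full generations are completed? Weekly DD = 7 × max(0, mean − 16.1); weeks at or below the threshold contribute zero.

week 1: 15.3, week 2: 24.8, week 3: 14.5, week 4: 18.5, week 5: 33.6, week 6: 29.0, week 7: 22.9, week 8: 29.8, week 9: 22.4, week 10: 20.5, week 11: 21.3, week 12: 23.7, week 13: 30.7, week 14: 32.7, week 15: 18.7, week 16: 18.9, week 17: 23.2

2 generations

Weekly DD (7 × max(0, T̄ − 16.1)): 0.0, 60.9, 0.0, 16.8, 122.5, 90.3, 47.6, 95.9, 44.1, 30.8, 36.4, 53.2, 102.2, 116.2, 18.2, 19.6, 49.7.
Season total = 904.4 DD.
Complete generations = ⌊904.4 / 401⌋ = 2.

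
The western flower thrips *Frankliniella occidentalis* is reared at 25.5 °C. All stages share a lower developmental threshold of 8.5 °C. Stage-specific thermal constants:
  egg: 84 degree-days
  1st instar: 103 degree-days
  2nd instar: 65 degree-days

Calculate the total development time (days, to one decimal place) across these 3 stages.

Daily accumulation at 25.5 °C = 25.5 − 8.5 = 17.0 DD/day.
Total K = 84 + 103 + 65 = 252 DD.
Total duration = 252 / 17.0 = 14.824 ≈ 14.8 days.

14.8 days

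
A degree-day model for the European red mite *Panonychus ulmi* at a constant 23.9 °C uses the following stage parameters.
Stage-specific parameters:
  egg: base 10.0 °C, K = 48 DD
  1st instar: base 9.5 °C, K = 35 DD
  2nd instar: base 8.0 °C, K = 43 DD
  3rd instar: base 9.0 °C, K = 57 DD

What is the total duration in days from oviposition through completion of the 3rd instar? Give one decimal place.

12.4 days

egg: 48 / (23.9 − 10.0) = 48 / 13.9 = 3.453 d.
1st instar: 35 / (23.9 − 9.5) = 35 / 14.4 = 2.431 d.
2nd instar: 43 / (23.9 − 8.0) = 43 / 15.9 = 2.704 d.
3rd instar: 57 / (23.9 − 9.0) = 57 / 14.9 = 3.826 d.
Sum = 12.414 ≈ 12.4 days.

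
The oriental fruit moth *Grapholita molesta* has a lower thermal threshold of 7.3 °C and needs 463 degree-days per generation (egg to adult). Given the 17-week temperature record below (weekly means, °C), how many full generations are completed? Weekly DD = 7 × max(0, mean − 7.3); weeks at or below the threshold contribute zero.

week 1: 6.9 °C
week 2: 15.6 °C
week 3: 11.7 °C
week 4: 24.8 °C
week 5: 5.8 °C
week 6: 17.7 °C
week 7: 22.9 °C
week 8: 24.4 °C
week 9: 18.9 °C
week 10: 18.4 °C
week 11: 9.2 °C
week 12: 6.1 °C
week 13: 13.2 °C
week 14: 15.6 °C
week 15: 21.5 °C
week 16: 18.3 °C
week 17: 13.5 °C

2 generations

Weekly DD (7 × max(0, T̄ − 7.3)): 0.0, 58.1, 30.8, 122.5, 0.0, 72.8, 109.2, 119.7, 81.2, 77.7, 13.3, 0.0, 41.3, 58.1, 99.4, 77.0, 43.4.
Season total = 1004.5 DD.
Complete generations = ⌊1004.5 / 463⌋ = 2.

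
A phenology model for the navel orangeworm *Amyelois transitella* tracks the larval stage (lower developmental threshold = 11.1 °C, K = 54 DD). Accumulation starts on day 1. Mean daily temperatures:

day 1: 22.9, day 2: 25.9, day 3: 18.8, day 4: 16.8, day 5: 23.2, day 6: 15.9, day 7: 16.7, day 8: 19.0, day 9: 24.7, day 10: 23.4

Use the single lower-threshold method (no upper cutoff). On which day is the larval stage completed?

Daily DD above 11.1 °C: 11.8, 14.8, 7.7, 5.7, 12.1, 4.8, 5.6, 7.9, 13.6, 12.3.
Cumulative: 11.8, 26.6, 34.3, 40.0, 52.1, 56.9, 62.5, 70.4, 84.0, 96.3.
The total first reaches 54 DD on day 6.

day 6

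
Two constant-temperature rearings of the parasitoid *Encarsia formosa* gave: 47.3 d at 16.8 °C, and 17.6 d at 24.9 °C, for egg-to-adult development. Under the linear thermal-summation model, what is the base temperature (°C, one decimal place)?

12.0 °C

Under the model K = D·(T − T_b), so D₁·(T₁ − T_b) = D₂·(T₂ − T_b).
47.3·(16.8 − T_b) = 17.6·(24.9 − T_b)
T_b = (47.3·16.8 − 17.6·24.9) / (47.3 − 17.6) = 356.40 / 29.7 = 12.000 °C ≈ 12.0 °C.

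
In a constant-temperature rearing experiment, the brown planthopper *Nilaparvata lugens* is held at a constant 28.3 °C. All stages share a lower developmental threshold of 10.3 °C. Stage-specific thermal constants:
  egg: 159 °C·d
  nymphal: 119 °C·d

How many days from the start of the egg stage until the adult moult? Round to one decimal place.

15.4 days

Daily accumulation at 28.3 °C = 28.3 − 10.3 = 18.0 DD/day.
Total K = 159 + 119 = 278 DD.
Total duration = 278 / 18.0 = 15.444 ≈ 15.4 days.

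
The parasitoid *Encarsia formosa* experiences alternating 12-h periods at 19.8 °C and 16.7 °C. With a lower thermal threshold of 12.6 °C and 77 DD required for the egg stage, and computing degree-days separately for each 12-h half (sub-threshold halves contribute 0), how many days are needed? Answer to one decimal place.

13.6 days

Day half: max(0, 19.8 − 12.6) × 0.5 = 7.2 × 0.5 = 3.60 DD.
Night half: max(0, 16.7 − 12.6) × 0.5 = 4.1 × 0.5 = 2.05 DD.
Per 24 h: 5.65 DD/day.
Duration = 77 / 5.65 = 13.628 ≈ 13.6 days.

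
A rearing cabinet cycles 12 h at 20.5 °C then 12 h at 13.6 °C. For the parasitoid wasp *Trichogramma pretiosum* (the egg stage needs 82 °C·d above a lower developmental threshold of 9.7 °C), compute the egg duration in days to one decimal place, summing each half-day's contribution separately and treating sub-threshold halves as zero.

11.2 days

Day half: max(0, 20.5 − 9.7) × 0.5 = 10.8 × 0.5 = 5.40 DD.
Night half: max(0, 13.6 − 9.7) × 0.5 = 3.9 × 0.5 = 1.95 DD.
Per 24 h: 7.35 DD/day.
Duration = 82 / 7.35 = 11.156 ≈ 11.2 days.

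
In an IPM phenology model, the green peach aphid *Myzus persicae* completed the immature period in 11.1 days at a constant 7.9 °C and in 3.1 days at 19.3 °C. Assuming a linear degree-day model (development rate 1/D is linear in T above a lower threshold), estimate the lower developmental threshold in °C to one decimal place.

Under the model K = D·(T − T_b), so D₁·(T₁ − T_b) = D₂·(T₂ − T_b).
11.1·(7.9 − T_b) = 3.1·(19.3 − T_b)
T_b = (11.1·7.9 − 3.1·19.3) / (11.1 − 3.1) = 27.86 / 8.0 = 3.482 °C ≈ 3.5 °C.

3.5 °C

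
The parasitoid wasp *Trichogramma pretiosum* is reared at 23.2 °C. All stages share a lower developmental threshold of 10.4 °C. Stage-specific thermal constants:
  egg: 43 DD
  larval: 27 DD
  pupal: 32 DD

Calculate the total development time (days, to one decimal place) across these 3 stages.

Daily accumulation at 23.2 °C = 23.2 − 10.4 = 12.8 DD/day.
Total K = 43 + 27 + 32 = 102 DD.
Total duration = 102 / 12.8 = 7.969 ≈ 8.0 days.

8.0 days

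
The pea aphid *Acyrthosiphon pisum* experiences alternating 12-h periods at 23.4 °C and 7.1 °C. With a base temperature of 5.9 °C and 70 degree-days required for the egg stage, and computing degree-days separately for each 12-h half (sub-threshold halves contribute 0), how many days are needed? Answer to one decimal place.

7.5 days

Day half: max(0, 23.4 − 5.9) × 0.5 = 17.5 × 0.5 = 8.75 DD.
Night half: max(0, 7.1 − 5.9) × 0.5 = 1.2 × 0.5 = 0.60 DD.
Per 24 h: 9.35 DD/day.
Duration = 70 / 9.35 = 7.487 ≈ 7.5 days.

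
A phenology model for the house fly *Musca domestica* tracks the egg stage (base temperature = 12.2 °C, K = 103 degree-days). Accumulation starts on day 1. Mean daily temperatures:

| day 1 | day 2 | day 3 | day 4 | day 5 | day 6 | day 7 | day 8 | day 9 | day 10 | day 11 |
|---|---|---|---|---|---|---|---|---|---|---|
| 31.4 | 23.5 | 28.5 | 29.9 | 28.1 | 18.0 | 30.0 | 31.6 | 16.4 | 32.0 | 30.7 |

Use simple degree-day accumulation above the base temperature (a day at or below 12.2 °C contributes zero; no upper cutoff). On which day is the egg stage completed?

Daily DD above 12.2 °C: 19.2, 11.3, 16.3, 17.7, 15.9, 5.8, 17.8, 19.4, 4.2, 19.8, 18.5.
Cumulative: 19.2, 30.5, 46.8, 64.5, 80.4, 86.2, 104.0, 123.4, 127.6, 147.4, 165.9.
The total first reaches 103 DD on day 7.

day 7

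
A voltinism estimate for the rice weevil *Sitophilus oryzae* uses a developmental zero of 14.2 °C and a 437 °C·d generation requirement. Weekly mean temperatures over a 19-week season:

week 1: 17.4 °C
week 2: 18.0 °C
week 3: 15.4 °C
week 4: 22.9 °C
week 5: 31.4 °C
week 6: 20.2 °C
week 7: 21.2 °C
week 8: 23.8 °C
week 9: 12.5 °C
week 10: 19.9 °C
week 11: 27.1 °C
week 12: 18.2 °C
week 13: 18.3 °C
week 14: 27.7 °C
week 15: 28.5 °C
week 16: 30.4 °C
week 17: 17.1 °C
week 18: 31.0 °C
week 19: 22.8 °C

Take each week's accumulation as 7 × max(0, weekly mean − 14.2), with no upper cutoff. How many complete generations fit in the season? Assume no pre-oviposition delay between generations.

2 generations

Weekly DD (7 × max(0, T̄ − 14.2)): 22.4, 26.6, 8.4, 60.9, 120.4, 42.0, 49.0, 67.2, 0.0, 39.9, 90.3, 28.0, 28.7, 94.5, 100.1, 113.4, 20.3, 117.6, 60.2.
Season total = 1089.9 DD.
Complete generations = ⌊1089.9 / 437⌋ = 2.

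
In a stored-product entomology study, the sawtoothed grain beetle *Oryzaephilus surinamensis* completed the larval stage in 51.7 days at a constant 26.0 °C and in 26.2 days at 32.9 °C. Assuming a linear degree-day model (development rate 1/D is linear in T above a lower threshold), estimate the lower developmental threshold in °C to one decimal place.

Equal thermal constants: D₁(T₁ − T_b) = D₂(T₂ − T_b).
51.7·(26.0 − T_b) = 26.2·(32.9 − T_b)
T_b = (51.7·26.0 − 26.2·32.9) / (51.7 − 26.2) = 482.22 / 25.5 = 18.911 °C ≈ 18.9 °C.

18.9 °C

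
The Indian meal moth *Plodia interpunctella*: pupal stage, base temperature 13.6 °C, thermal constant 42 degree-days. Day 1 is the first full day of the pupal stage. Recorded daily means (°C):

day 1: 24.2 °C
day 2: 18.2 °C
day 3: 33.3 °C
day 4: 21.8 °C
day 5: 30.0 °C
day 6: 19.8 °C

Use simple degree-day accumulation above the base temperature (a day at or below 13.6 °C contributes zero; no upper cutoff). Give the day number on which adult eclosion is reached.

Daily DD above 13.6 °C: 10.6, 4.6, 19.7, 8.2, 16.4, 6.2.
Cumulative: 10.6, 15.2, 34.9, 43.1, 59.5, 65.7.
The total first reaches 42 DD on day 4.

day 4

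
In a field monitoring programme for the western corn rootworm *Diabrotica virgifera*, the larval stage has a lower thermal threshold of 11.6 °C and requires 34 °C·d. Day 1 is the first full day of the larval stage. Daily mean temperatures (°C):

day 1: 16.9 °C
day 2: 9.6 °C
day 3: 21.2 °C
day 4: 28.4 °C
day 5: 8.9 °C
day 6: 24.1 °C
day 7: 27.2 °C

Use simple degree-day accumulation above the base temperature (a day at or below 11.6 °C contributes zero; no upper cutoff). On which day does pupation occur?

day 6

Daily DD above 11.6 °C: 5.3, 0.0, 9.6, 16.8, 0.0, 12.5, 15.6.
Cumulative: 5.3, 5.3, 14.9, 31.7, 31.7, 44.2, 59.8.
The total first reaches 34 DD on day 6.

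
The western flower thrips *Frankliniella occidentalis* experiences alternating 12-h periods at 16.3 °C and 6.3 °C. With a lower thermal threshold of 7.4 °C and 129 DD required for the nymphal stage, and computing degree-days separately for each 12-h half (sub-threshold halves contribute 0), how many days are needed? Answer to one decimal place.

29.0 days

Day half: max(0, 16.3 − 7.4) × 0.5 = 8.9 × 0.5 = 4.45 DD.
Night half: max(0, 6.3 − 7.4) × 0.5 = 0.0 × 0.5 = 0.00 DD.
Per 24 h: 4.45 DD/day.
Duration = 129 / 4.45 = 28.989 ≈ 29.0 days.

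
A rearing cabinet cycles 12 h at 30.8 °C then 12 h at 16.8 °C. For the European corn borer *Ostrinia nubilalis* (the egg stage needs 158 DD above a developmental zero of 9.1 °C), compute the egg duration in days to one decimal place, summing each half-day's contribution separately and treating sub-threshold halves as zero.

Day half: max(0, 30.8 − 9.1) × 0.5 = 21.7 × 0.5 = 10.85 DD.
Night half: max(0, 16.8 − 9.1) × 0.5 = 7.7 × 0.5 = 3.85 DD.
Per 24 h: 14.70 DD/day.
Duration = 158 / 14.70 = 10.748 ≈ 10.7 days.

10.7 days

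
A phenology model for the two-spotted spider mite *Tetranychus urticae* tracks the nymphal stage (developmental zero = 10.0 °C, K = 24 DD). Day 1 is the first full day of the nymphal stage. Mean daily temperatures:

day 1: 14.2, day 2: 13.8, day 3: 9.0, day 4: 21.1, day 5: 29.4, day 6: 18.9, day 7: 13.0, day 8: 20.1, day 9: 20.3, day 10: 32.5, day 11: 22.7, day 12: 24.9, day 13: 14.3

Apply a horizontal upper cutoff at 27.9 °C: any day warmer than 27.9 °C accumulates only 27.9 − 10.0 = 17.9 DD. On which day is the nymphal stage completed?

Daily DD above 10.0 °C (capped at 17.9): 4.2, 3.8, 0.0, 11.1, 17.9, 8.9, 3.0, 10.1, 10.3, 17.9, 12.7, 14.9, 4.3.
Cumulative: 4.2, 8.0, 8.0, 19.1, 37.0, 45.9, 48.9, 59.0, 69.3, 87.2, 99.9, 114.8, 119.1.
The total first reaches 24 DD on day 5.

day 5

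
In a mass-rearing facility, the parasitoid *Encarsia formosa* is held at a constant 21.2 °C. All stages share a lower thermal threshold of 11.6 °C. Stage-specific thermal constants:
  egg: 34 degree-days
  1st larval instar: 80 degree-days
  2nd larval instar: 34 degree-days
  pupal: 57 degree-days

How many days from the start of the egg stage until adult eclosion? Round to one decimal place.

21.4 days

Daily accumulation at 21.2 °C = 21.2 − 11.6 = 9.6 DD/day.
Total K = 34 + 80 + 34 + 57 = 205 DD.
Total duration = 205 / 9.6 = 21.354 ≈ 21.4 days.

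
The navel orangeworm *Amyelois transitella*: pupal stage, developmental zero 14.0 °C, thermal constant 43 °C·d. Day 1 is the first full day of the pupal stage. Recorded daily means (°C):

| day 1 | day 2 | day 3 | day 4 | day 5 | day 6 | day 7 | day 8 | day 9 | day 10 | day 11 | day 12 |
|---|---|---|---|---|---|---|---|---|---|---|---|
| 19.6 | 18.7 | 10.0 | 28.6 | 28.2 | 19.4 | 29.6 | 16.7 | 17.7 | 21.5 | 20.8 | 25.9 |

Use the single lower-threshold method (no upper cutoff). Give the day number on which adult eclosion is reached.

Daily DD above 14.0 °C: 5.6, 4.7, 0.0, 14.6, 14.2, 5.4, 15.6, 2.7, 3.7, 7.5, 6.8, 11.9.
Cumulative: 5.6, 10.3, 10.3, 24.9, 39.1, 44.5, 60.1, 62.8, 66.5, 74.0, 80.8, 92.7.
The total first reaches 43 DD on day 6.

day 6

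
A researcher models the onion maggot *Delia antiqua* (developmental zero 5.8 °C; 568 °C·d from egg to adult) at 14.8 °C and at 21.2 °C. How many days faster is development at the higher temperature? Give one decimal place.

26.2 days

At 14.8 °C: 568 / (14.8 − 5.8) = 568 / 9.0 = 63.111 d.
At 21.2 °C: 568 / (21.2 − 5.8) = 568 / 15.4 = 36.883 d.
Difference = |63.111 − 36.883| = 26.228 ≈ 26.2 days.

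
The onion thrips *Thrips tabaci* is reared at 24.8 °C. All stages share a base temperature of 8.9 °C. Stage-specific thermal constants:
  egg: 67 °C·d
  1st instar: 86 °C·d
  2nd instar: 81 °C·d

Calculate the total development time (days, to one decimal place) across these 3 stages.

Daily accumulation at 24.8 °C = 24.8 − 8.9 = 15.9 DD/day.
Total K = 67 + 86 + 81 = 234 DD.
Total duration = 234 / 15.9 = 14.717 ≈ 14.7 days.

14.7 days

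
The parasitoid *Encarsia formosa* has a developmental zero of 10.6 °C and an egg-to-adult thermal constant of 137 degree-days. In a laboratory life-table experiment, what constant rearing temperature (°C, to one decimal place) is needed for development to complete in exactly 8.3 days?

Required daily accumulation = 137 / 8.3 = 16.506 DD/day.
T = T_base + 16.506 = 10.6 + 16.506 = 27.106 ≈ 27.1 °C.

27.1 °C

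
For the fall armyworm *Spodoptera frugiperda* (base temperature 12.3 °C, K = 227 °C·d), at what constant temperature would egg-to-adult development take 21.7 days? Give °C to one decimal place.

Required daily accumulation = 227 / 21.7 = 10.461 DD/day.
T = T_base + 10.461 = 12.3 + 10.461 = 22.761 ≈ 22.8 °C.

22.8 °C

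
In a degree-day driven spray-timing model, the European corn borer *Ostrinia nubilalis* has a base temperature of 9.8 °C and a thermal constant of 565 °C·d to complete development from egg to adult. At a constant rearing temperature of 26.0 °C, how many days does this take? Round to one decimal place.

Daily accumulation = 26.0 − 9.8 = 16.2 DD/day.
Duration = 565 / 16.2 = 34.877 ≈ 34.9 days.

34.9 days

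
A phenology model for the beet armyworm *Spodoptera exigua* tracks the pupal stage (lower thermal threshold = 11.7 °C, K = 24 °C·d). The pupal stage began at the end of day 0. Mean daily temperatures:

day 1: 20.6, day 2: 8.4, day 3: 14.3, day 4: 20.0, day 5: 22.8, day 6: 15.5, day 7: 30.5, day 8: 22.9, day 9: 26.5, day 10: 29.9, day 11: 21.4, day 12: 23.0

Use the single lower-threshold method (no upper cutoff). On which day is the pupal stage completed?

Daily DD above 11.7 °C: 8.9, 0.0, 2.6, 8.3, 11.1, 3.8, 18.8, 11.2, 14.8, 18.2, 9.7, 11.3.
Cumulative: 8.9, 8.9, 11.5, 19.8, 30.9, 34.7, 53.5, 64.7, 79.5, 97.7, 107.4, 118.7.
The total first reaches 24 DD on day 5.

day 5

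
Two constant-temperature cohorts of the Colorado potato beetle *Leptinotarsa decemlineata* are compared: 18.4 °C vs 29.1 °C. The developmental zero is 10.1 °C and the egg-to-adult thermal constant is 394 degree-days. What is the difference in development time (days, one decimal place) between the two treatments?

26.7 days

At 18.4 °C: 394 / (18.4 − 10.1) = 394 / 8.3 = 47.470 d.
At 29.1 °C: 394 / (29.1 − 10.1) = 394 / 19.0 = 20.737 d.
Difference = |47.470 − 20.737| = 26.733 ≈ 26.7 days.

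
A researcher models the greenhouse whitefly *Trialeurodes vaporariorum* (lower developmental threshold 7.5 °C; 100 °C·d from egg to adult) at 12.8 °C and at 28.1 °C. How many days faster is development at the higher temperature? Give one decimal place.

At 12.8 °C: 100 / (12.8 − 7.5) = 100 / 5.3 = 18.868 d.
At 28.1 °C: 100 / (28.1 − 7.5) = 100 / 20.6 = 4.854 d.
Difference = |18.868 − 4.854| = 14.014 ≈ 14.0 days.

14.0 days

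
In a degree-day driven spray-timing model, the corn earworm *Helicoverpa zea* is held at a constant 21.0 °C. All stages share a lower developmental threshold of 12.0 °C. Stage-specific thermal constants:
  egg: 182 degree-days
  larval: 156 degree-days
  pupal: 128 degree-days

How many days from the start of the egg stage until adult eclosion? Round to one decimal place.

51.8 days

Daily accumulation at 21.0 °C = 21.0 − 12.0 = 9.0 DD/day.
Total K = 182 + 156 + 128 = 466 DD.
Total duration = 466 / 9.0 = 51.778 ≈ 51.8 days.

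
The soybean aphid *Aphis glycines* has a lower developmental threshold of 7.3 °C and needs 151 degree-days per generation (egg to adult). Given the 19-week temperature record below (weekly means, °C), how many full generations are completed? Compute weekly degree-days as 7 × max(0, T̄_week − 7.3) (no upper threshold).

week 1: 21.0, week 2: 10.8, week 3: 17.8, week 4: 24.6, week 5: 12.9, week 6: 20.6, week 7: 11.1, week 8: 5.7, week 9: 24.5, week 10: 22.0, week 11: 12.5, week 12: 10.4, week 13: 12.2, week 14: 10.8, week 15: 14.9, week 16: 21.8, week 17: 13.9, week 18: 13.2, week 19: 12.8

7 generations

Weekly DD (7 × max(0, T̄ − 7.3)): 95.9, 24.5, 73.5, 121.1, 39.2, 93.1, 26.6, 0.0, 120.4, 102.9, 36.4, 21.7, 34.3, 24.5, 53.2, 101.5, 46.2, 41.3, 38.5.
Season total = 1094.8 DD.
Complete generations = ⌊1094.8 / 151⌋ = 7.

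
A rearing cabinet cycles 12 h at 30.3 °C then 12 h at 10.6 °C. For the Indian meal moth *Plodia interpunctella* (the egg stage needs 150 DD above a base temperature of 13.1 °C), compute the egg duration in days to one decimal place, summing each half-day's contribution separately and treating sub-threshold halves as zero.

Day half: max(0, 30.3 − 13.1) × 0.5 = 17.2 × 0.5 = 8.60 DD.
Night half: max(0, 10.6 − 13.1) × 0.5 = 0.0 × 0.5 = 0.00 DD.
Per 24 h: 8.60 DD/day.
Duration = 150 / 8.60 = 17.442 ≈ 17.4 days.

17.4 days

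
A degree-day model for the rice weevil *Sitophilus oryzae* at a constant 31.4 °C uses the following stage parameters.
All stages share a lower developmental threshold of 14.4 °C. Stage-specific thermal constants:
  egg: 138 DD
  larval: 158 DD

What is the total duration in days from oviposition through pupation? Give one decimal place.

17.4 days

Daily accumulation at 31.4 °C = 31.4 − 14.4 = 17.0 DD/day.
Total K = 138 + 158 = 296 DD.
Total duration = 296 / 17.0 = 17.412 ≈ 17.4 days.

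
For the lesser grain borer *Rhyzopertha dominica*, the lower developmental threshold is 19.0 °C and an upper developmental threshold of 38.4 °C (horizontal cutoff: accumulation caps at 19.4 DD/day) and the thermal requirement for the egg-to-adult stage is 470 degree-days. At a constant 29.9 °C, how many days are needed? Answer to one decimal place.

Daily accumulation = 29.9 − 19.0 = 10.9 DD/day.
Duration = 470 / 10.9 = 43.119 ≈ 43.1 days.

43.1 days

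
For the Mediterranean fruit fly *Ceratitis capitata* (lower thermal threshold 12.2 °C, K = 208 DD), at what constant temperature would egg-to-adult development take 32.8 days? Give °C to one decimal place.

Required daily accumulation = 208 / 32.8 = 6.341 DD/day.
T = T_base + 6.341 = 12.2 + 6.341 = 18.541 ≈ 18.5 °C.

18.5 °C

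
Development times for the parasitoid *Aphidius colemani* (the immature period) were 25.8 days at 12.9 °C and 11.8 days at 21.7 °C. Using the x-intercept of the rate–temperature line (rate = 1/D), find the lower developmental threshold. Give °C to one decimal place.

5.5 °C

Equal thermal constants: D₁(T₁ − T_b) = D₂(T₂ − T_b).
25.8·(12.9 − T_b) = 11.8·(21.7 − T_b)
T_b = (25.8·12.9 − 11.8·21.7) / (25.8 − 11.8) = 76.76 / 14.0 = 5.483 °C ≈ 5.5 °C.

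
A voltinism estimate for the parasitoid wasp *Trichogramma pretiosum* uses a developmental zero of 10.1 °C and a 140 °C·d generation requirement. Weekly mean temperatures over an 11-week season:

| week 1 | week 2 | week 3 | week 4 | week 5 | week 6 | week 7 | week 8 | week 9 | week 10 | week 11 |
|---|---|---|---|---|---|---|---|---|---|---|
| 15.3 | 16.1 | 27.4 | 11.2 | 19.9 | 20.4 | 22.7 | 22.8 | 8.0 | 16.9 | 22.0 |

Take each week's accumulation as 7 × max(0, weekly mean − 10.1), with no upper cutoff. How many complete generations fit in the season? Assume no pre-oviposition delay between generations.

4 generations

Weekly DD (7 × max(0, T̄ − 10.1)): 36.4, 42.0, 121.1, 7.7, 68.6, 72.1, 88.2, 88.9, 0.0, 47.6, 83.3.
Season total = 655.9 DD.
Complete generations = ⌊655.9 / 140⌋ = 4.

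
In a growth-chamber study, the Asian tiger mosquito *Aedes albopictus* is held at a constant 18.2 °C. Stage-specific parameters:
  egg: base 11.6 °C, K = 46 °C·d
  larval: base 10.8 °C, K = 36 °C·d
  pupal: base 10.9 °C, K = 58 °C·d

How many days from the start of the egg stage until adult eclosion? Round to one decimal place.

egg: 46 / (18.2 − 11.6) = 46 / 6.6 = 6.970 d.
larval: 36 / (18.2 − 10.8) = 36 / 7.4 = 4.865 d.
pupal: 58 / (18.2 − 10.9) = 58 / 7.3 = 7.945 d.
Sum = 19.780 ≈ 19.8 days.

19.8 days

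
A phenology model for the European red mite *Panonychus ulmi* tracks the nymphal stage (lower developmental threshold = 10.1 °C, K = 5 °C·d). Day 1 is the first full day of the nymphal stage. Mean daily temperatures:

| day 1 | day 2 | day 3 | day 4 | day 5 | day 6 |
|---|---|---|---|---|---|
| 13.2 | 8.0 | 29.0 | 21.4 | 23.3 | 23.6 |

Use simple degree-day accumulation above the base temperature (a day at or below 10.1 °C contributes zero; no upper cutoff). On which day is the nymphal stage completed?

Daily DD above 10.1 °C: 3.1, 0.0, 18.9, 11.3, 13.2, 13.5.
Cumulative: 3.1, 3.1, 22.0, 33.3, 46.5, 60.0.
The total first reaches 5 DD on day 3.

day 3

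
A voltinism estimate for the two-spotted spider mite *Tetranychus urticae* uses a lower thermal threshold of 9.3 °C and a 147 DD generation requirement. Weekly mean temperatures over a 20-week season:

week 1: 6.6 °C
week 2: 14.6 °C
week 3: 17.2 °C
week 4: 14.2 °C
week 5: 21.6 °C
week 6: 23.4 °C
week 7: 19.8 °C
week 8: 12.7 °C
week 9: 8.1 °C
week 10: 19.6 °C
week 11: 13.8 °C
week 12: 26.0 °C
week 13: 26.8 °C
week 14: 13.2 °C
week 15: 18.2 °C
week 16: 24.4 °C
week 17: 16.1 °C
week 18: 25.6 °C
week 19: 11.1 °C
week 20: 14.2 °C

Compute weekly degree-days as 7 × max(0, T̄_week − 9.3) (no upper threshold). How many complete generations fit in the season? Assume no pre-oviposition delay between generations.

Weekly DD (7 × max(0, T̄ − 9.3)): 0.0, 37.1, 55.3, 34.3, 86.1, 98.7, 73.5, 23.8, 0.0, 72.1, 31.5, 116.9, 122.5, 27.3, 62.3, 105.7, 47.6, 114.1, 12.6, 34.3.
Season total = 1155.7 DD.
Complete generations = ⌊1155.7 / 147⌋ = 7.

7 generations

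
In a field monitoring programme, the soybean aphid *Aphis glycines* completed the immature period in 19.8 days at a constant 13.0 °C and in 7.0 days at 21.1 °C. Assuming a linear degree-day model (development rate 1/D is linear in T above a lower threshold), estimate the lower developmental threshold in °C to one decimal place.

8.6 °C

Under the model K = D·(T − T_b), so D₁·(T₁ − T_b) = D₂·(T₂ − T_b).
19.8·(13.0 − T_b) = 7.0·(21.1 − T_b)
T_b = (19.8·13.0 − 7.0·21.1) / (19.8 − 7.0) = 109.70 / 12.8 = 8.570 °C ≈ 8.6 °C.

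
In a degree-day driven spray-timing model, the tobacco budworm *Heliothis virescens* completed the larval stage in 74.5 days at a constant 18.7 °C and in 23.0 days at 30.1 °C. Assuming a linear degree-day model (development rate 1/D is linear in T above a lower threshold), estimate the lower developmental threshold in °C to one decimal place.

Linear rate model ⇒ the product D·(T − T_b) is constant across temperatures.
74.5·(18.7 − T_b) = 23.0·(30.1 − T_b)
T_b = (74.5·18.7 − 23.0·30.1) / (74.5 − 23.0) = 700.85 / 51.5 = 13.609 °C ≈ 13.6 °C.

13.6 °C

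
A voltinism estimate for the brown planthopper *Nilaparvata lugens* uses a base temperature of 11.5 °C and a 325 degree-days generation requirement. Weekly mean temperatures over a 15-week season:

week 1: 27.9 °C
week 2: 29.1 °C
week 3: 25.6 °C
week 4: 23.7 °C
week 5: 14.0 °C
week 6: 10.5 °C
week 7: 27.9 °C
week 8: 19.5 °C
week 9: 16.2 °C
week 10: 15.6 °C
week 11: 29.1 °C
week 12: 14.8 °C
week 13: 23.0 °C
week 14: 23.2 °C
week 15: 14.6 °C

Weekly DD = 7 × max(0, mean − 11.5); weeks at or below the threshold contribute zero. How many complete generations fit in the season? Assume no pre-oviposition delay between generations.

Weekly DD (7 × max(0, T̄ − 11.5)): 114.8, 123.2, 98.7, 85.4, 17.5, 0.0, 114.8, 56.0, 32.9, 28.7, 123.2, 23.1, 80.5, 81.9, 21.7.
Season total = 1002.4 DD.
Complete generations = ⌊1002.4 / 325⌋ = 3.

3 generations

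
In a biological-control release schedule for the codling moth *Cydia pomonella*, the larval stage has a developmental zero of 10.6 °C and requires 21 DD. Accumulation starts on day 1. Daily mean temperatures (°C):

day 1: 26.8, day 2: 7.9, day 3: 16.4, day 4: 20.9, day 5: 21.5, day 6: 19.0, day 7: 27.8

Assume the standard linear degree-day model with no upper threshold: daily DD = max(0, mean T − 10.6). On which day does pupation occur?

Daily DD above 10.6 °C: 16.2, 0.0, 5.8, 10.3, 10.9, 8.4, 17.2.
Cumulative: 16.2, 16.2, 22.0, 32.3, 43.2, 51.6, 68.8.
The total first reaches 21 DD on day 3.

day 3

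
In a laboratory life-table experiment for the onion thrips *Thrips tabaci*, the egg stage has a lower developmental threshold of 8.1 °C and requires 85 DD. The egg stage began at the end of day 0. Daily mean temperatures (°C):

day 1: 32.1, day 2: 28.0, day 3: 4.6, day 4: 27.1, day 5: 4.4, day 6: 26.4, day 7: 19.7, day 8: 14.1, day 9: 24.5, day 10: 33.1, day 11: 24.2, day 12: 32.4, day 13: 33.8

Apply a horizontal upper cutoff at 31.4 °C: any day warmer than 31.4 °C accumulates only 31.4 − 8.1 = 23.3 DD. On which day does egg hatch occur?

Daily DD above 8.1 °C (capped at 23.3): 23.3, 19.9, 0.0, 19.0, 0.0, 18.3, 11.6, 6.0, 16.4, 23.3, 16.1, 23.3, 23.3.
Cumulative: 23.3, 43.2, 43.2, 62.2, 62.2, 80.5, 92.1, 98.1, 114.5, 137.8, 153.9, 177.2, 200.5.
The total first reaches 85 DD on day 7.

day 7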